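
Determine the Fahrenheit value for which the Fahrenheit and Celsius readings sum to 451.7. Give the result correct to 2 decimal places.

301.81°F

Let F be the Fahrenheit reading. The Celsius reading is C = 5/9·F - 17.7778.
Require F + C = 451.7: (14/9)·F - 17.7778 = 451.7.
F = (451.7 + 17.7778) / (14/9) = 301.81.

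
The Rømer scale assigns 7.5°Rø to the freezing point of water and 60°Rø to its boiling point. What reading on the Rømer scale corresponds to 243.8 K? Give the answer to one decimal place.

First in Celsius: 243.8 - 273.15 = -29.3500°C.
Linearly onto the Rømer scale: 7.5 + (-29.3500 / 100) × (60 - 7.5) = -7.9°Rø.

-7.9°Rø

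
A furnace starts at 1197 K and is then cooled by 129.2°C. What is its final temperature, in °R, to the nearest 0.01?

Initial temperature in Celsius: 1197 - 273.15 = 923.8500°C.
Final Celsius temperature: 923.8500 - 129.2000 = 794.6500°C.
In Rankine: 794.6500 × 1.8 + 491.67 = 1922.04°R.

1922.04°R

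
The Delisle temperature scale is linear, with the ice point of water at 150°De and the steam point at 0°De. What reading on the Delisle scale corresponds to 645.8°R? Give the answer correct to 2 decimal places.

21.56°De

First in Celsius: (645.8 - 491.67) × 5/9 = 85.6278°C.
Linearly onto the Delisle scale: 150 + (85.6278 / 100) × (0 - 150) = 21.56°De.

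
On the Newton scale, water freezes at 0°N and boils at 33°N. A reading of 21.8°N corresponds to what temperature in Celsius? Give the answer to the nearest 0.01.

Linear interpolation between the fixed points: C = (21.8 - 0) × 100 / (33 - 0) = 66.0606°C.

66.06°C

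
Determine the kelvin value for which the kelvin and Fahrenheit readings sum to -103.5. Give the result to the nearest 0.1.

Let K be the kelvin reading. The Fahrenheit reading is F = 1.8·K - 459.67.
Require K + F = -103.5: (2.8)·K - 459.67 = -103.5.
K = (-103.5 + 459.67) / (2.8) = 127.2.

127.2 K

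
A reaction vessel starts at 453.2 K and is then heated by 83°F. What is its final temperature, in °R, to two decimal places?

898.76°R

Initial temperature in Celsius: 453.2 - 273.15 = 180.0500°C.
The 83°F change is an interval, so only the factor 5/9 applies: +83 × 5/9 = +46.1111°C.
Final Celsius temperature: 180.0500 + 46.1111 = 226.1611°C.
In Rankine: 226.1611 × 1.8 + 491.67 = 898.76°R.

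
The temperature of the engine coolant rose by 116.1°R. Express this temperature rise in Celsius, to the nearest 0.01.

For a temperature interval the offset drops out; only the factor 5/9 applies.
116.1 × 5/9 = 64.50.

64.50°C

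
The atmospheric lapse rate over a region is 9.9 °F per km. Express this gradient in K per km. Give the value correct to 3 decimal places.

Since only a temperature interval is involved, the additive offset between the scales drops out.
A change of 1°F is a change of 5/9 K, so 9.9 × 5/9 = 5.500.

5.500 K/km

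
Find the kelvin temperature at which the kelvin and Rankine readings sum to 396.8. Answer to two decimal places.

Let K be the kelvin reading. The Rankine reading is R = 1.8·K.
Require K + R = 396.8: (2.8)·K = 396.8.
K = (396.8) / (2.8) = 141.71.

141.71 K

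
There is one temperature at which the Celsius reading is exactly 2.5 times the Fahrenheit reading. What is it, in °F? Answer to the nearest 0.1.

-9.1°F

Let F be the Fahrenheit reading. The Celsius reading is C = 5/9·F - 17.7778.
Require C = 2.5·F: 5/9·F - 17.7778 = 2.5·F.
(-35/18)·F = 17.7778  ⇒  F = -9.1.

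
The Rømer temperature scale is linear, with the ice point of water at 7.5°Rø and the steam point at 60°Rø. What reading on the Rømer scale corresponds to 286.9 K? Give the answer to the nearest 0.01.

First in Celsius: 286.9 - 273.15 = 13.7500°C.
Linearly onto the Rømer scale: 7.5 + (13.7500 / 100) × (60 - 7.5) = 14.72°Rø.

14.72°Rø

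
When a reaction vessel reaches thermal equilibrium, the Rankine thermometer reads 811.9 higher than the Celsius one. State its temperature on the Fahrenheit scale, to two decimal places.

Let x be the Celsius reading; then the Rankine reading is 1.8·x + 491.67.
(1.8·x + 491.67) - x = 811.9  ⇒  (0.8)·x = 320.23  ⇒  x = 400.2875°C.
In Fahrenheit: 400.2875 × 1.8 + 32 = 752.52°F.

752.52°F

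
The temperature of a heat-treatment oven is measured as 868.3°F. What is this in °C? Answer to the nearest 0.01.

In Celsius: (868.3 - 32) × 5/9 = 464.6111°C.

464.61°C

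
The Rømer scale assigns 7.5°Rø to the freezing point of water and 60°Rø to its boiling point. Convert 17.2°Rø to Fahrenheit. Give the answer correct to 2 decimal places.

Linear interpolation between the fixed points: C = (17.2 - 7.5) × 100 / (60 - 7.5) = 18.4762°C.
Then 18.4762 × 1.8 + 32 = 65.26°F.

65.26°F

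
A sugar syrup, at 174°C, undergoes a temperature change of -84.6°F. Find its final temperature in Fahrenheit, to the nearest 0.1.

260.6°F

The 84.6°F change is an interval, so only the factor 5/9 applies: -84.6 × 5/9 = -47.0000°C.
Final Celsius temperature: 174.0000 - 47.0000 = 127.0000°C.
In Fahrenheit: 127.0000 × 1.8 + 32 = 260.6°F.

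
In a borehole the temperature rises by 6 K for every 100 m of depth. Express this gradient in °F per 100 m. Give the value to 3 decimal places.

10.800 °F/100 m

Since only a temperature interval is involved, the additive offset between the scales drops out.
A change of 1 K is a change of 1.8°F, so 6 × 1.8 = 10.800.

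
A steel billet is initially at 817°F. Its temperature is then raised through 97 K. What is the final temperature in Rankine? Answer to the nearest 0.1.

Initial temperature in Celsius: (817 - 32) × 5/9 = 436.1111°C.
The 97 K change is an interval; Kelvin and Celsius degrees are the same size, so ΔC = +97°C.
Final Celsius temperature: 436.1111 + 97.0000 = 533.1111°C.
In Rankine: 533.1111 × 1.8 + 491.67 = 1451.3°R.

1451.3°R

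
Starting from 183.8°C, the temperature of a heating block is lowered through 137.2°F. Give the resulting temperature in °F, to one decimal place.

225.6°F

The 137.2°F change is an interval, so only the factor 5/9 applies: -137.2 × 5/9 = -76.2222°C.
Final Celsius temperature: 183.8000 - 76.2222 = 107.5778°C.
In Fahrenheit: 107.5778 × 1.8 + 32 = 225.6°F.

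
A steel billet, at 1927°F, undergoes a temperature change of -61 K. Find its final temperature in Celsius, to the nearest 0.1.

Initial temperature in Celsius: (1927 - 32) × 5/9 = 1052.7778°C.
The 61 K change is an interval; Kelvin and Celsius degrees are the same size, so ΔC = -61°C.
Final Celsius temperature: 1052.7778 - 61.0000 = 991.7778°C.

991.8°C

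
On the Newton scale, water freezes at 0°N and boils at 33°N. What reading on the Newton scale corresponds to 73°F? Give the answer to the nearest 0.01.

First in Celsius: (73 - 32) × 5/9 = 22.7778°C.
Linearly onto the Newton scale: 0 + (22.7778 / 100) × (33 - 0) = 7.52°N.

7.52°N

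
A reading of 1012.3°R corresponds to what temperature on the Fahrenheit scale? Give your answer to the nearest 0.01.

552.63°F

In Celsius: (1012.3 - 491.67) × 5/9 = 289.2389°C.
In Fahrenheit: 289.2389 × 1.8 + 32 = 552.63°F.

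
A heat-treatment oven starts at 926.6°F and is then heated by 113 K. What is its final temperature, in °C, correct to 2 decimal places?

Initial temperature in Celsius: (926.6 - 32) × 5/9 = 497.0000°C.
The 113 K change is an interval; Kelvin and Celsius degrees are the same size, so ΔC = +113°C.
Final Celsius temperature: 497.0000 + 113.0000 = 610.0000°C.

610.00°C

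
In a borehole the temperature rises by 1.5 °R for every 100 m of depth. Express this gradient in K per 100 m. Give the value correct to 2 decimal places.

0.83 K/100 m

Since only a temperature interval is involved, the additive offset between the scales drops out.
A change of 1°R is a change of 5/9 K, so 1.5 × 5/9 = 0.83.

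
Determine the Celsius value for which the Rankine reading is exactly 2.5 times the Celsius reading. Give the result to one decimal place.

Let C be the Celsius reading. The Rankine reading is R = 1.8·C + 491.67.
Require R = 2.5·C: 1.8·C + 491.67 = 2.5·C.
(-0.7)·C = -491.67  ⇒  C = 702.4.

702.4°C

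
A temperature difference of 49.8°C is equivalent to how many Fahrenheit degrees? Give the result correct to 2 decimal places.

89.64°F

Only the scale ratio 1.8 matters for a change in temperature.
49.8 × 1.8 = 89.64.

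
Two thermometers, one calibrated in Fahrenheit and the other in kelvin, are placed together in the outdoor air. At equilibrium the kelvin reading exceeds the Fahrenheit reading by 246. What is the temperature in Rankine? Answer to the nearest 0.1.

480.8°R

Let x be the Fahrenheit reading; then the kelvin reading is 5/9·x + 255.372.
(5/9·x + 255.372) - x = 246  ⇒  (-4/9)·x = -9.37222  ⇒  x = 21.0875°F.
In Celsius: (21.0875 - 32) × 5/9 = -6.0625°C.
In Rankine: -6.0625 × 1.8 + 491.67 = 480.8°R.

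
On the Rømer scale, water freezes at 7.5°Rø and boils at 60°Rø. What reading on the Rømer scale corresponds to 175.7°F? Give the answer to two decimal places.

First in Celsius: (175.7 - 32) × 5/9 = 79.8333°C.
Linearly onto the Rømer scale: 7.5 + (79.8333 / 100) × (60 - 7.5) = 49.41°Rø.

49.41°Rø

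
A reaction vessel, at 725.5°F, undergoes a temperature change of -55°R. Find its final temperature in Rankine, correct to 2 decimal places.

1130.17°R

Initial temperature in Celsius: (725.5 - 32) × 5/9 = 385.2778°C.
The 55°R change is an interval, so only the factor 5/9 applies: -55 × 5/9 = -30.5556°C.
Final Celsius temperature: 385.2778 - 30.5556 = 354.7222°C.
In Rankine: 354.7222 × 1.8 + 491.67 = 1130.17°R.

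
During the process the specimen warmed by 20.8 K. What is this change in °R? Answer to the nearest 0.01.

37.44°R

Only the scale ratio 1.8 matters for a change in temperature.
20.8 × 1.8 = 37.44.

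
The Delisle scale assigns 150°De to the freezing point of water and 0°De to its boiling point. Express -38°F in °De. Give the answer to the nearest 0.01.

208.33°De

First in Celsius: (-38 - 32) × 5/9 = -38.8889°C.
Linearly onto the Delisle scale: 150 + (-38.8889 / 100) × (0 - 150) = 208.33°De.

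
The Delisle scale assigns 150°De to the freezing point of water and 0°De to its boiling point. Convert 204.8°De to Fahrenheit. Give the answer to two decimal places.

-33.76°F

Linear interpolation between the fixed points: C = (204.8 - 150) × 100 / (0 - 150) = -36.5333°C.
Then -36.5333 × 1.8 + 32 = -33.76°F.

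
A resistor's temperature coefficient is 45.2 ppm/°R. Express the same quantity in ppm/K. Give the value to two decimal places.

The quantity depends on a temperature interval, so only the ratio of degree sizes applies; the offset between the scales is irrelevant.
A change of 1 K is a change of 1.8°R, so per K the value is 45.2 × 1.8 = 81.36.

81.36 ppm/K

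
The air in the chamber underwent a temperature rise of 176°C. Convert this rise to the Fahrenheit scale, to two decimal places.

316.80°F

An interval of 1°C corresponds to 1.8°F.
176 × 1.8 = 316.80.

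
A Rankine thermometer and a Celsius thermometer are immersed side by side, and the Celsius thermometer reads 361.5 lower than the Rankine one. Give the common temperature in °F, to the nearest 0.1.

-260.9°F

Let x be the Rankine reading; then the Celsius reading is 5/9·x - 273.15.
(5/9·x - 273.15) - x = -361.5  ⇒  (-4/9)·x = -88.35  ⇒  x = 198.7875°R.
In Celsius: (198.7875 - 491.67) × 5/9 = -162.7125°C.
In Fahrenheit: -162.7125 × 1.8 + 32 = -260.9°F.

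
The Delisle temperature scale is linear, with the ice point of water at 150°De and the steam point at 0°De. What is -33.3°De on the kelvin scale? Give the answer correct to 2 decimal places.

Linear interpolation between the fixed points: C = (-33.3 - 150) × 100 / (0 - 150) = 122.2000°C.
Then 122.2000 + 273.15 = 395.35 K.

395.35 K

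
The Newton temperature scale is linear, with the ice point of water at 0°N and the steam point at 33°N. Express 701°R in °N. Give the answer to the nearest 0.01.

38.38°N

First in Celsius: (701 - 491.67) × 5/9 = 116.2944°C.
Linearly onto the Newton scale: 0 + (116.2944 / 100) × (33 - 0) = 38.38°N.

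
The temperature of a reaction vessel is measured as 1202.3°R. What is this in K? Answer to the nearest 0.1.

In Celsius: (1202.3 - 491.67) × 5/9 = 394.7944°C.
In kelvin: 394.7944 + 273.15 = 667.9 K.

667.9 K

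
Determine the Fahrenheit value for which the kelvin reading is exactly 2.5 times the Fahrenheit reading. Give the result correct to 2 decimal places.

Let F be the Fahrenheit reading. The kelvin reading is K = 5/9·F + 255.372.
Require K = 2.5·F: 5/9·F + 255.372 = 2.5·F.
(-35/18)·F = -255.372  ⇒  F = 131.33.

131.33°F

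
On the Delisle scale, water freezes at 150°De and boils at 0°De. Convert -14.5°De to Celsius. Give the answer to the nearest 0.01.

109.67°C

Linear interpolation between the fixed points: C = (-14.5 - 150) × 100 / (0 - 150) = 109.6667°C.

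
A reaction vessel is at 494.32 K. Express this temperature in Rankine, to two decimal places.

In Celsius: 494.32 - 273.15 = 221.1700°C.
In Rankine: 221.1700 × 1.8 + 491.67 = 889.78°R.

889.78°R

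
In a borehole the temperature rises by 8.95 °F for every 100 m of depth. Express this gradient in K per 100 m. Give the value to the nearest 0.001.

Since only a temperature interval is involved, the additive offset between the scales drops out.
A change of 1°F is a change of 5/9 K, so 8.95 × 5/9 = 4.972.

4.972 K/100 m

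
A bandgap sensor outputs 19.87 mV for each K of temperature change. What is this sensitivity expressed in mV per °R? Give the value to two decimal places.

Since only a temperature interval is involved, the additive offset between the scales drops out.
A change of 1°R is a change of 5/9 K, so per °R the value is 19.87 × 5/9 = 11.04.

11.04 mV per °R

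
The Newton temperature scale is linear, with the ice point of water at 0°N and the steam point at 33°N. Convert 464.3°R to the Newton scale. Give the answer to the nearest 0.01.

-5.02°N

First in Celsius: (464.3 - 491.67) × 5/9 = -15.2056°C.
Linearly onto the Newton scale: 0 + (-15.2056 / 100) × (33 - 0) = -5.02°N.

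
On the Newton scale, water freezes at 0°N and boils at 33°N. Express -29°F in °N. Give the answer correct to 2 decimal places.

-11.18°N

First in Celsius: (-29 - 32) × 5/9 = -33.8889°C.
Linearly onto the Newton scale: 0 + (-33.8889 / 100) × (33 - 0) = -11.18°N.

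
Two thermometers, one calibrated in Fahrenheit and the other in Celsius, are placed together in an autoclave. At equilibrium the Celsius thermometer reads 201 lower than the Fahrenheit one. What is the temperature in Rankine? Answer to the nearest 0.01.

Let x be the Fahrenheit reading; then the Celsius reading is 5/9·x - 17.7778.
(5/9·x - 17.7778) - x = -201  ⇒  (-4/9)·x = -183.222  ⇒  x = 412.2500°F.
In Celsius: (412.25 - 32) × 5/9 = 211.2500°C.
In Rankine: 211.2500 × 1.8 + 491.67 = 871.92°R.

871.92°R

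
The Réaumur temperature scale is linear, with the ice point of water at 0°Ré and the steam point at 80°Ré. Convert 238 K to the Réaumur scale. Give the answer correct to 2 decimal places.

First in Celsius: 238 - 273.15 = -35.1500°C.
Linearly onto the Réaumur scale: 0 + (-35.1500 / 100) × (80 - 0) = -28.12°Ré.

-28.12°Ré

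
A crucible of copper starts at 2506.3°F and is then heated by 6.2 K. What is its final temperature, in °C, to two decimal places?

Initial temperature in Celsius: (2506.3 - 32) × 5/9 = 1374.6111°C.
The 6.2 K change is an interval; Kelvin and Celsius degrees are the same size, so ΔC = +6.2°C.
Final Celsius temperature: 1374.6111 + 6.2000 = 1380.8111°C.

1380.81°C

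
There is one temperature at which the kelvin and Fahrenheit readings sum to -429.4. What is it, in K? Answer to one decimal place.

10.8 K

Let K be the kelvin reading. The Fahrenheit reading is F = 1.8·K - 459.67.
Require K + F = -429.4: (2.8)·K - 459.67 = -429.4.
K = (-429.4 + 459.67) / (2.8) = 10.8.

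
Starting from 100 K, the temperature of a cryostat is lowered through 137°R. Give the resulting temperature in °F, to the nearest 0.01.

Initial temperature in Celsius: 100 - 273.15 = -173.1500°C.
The 137°R change is an interval, so only the factor 5/9 applies: -137 × 5/9 = -76.1111°C.
Final Celsius temperature: -173.1500 - 76.1111 = -249.2611°C.
In Fahrenheit: -249.2611 × 1.8 + 32 = -416.67°F.

-416.67°F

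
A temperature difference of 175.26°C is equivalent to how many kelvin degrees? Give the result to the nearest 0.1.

175.3 K

Celsius and kelvin degrees are the same size, so the interval is unchanged: 175.3.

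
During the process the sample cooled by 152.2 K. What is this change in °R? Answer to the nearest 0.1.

Only the scale ratio 1.8 matters for a change in temperature.
152.2 × 1.8 = 274.0.

274.0°R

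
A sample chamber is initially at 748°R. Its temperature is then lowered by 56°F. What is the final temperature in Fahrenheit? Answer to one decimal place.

Initial temperature in Celsius: (748 - 491.67) × 5/9 = 142.4056°C.
The 56°F change is an interval, so only the factor 5/9 applies: -56 × 5/9 = -31.1111°C.
Final Celsius temperature: 142.4056 - 31.1111 = 111.2944°C.
In Fahrenheit: 111.2944 × 1.8 + 32 = 232.3°F.

232.3°F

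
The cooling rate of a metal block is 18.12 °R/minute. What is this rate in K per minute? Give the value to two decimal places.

10.07 K/minute

Since only a temperature interval is involved, the additive offset between the scales drops out.
A change of 1°R is a change of 5/9 K, so 18.12 × 5/9 = 10.07.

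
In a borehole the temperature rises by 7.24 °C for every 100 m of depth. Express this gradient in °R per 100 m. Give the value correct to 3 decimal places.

13.032 °R/100 m

The quantity depends on a temperature interval, so only the ratio of degree sizes applies; the offset between the scales is irrelevant.
A change of 1°C is a change of 1.8°R, so 7.24 × 1.8 = 13.032.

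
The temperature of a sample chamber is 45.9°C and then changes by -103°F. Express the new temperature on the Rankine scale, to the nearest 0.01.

471.29°R

The 103°F change is an interval, so only the factor 5/9 applies: -103 × 5/9 = -57.2222°C.
Final Celsius temperature: 45.9000 - 57.2222 = -11.3222°C.
In Rankine: -11.3222 × 1.8 + 491.67 = 471.29°R.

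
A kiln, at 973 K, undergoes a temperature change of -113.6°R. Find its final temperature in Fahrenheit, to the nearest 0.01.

Initial temperature in Celsius: 973 - 273.15 = 699.8500°C.
The 113.6°R change is an interval, so only the factor 5/9 applies: -113.6 × 5/9 = -63.1111°C.
Final Celsius temperature: 699.8500 - 63.1111 = 636.7389°C.
In Fahrenheit: 636.7389 × 1.8 + 32 = 1178.13°F.

1178.13°F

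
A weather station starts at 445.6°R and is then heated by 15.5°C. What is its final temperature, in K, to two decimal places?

Initial temperature in Celsius: (445.6 - 491.67) × 5/9 = -25.5944°C.
Final Celsius temperature: -25.5944 + 15.5000 = -10.0944°C.
In kelvin: -10.0944 + 273.15 = 263.06 K.

263.06 K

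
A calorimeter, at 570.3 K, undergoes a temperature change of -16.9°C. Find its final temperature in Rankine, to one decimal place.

996.1°R

Initial temperature in Celsius: 570.3 - 273.15 = 297.1500°C.
Final Celsius temperature: 297.1500 - 16.9000 = 280.2500°C.
In Rankine: 280.2500 × 1.8 + 491.67 = 996.1°R.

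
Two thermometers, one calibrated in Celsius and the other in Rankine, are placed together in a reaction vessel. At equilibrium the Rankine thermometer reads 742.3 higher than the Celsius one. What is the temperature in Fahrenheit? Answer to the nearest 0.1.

595.9°F

Let x be the Celsius reading; then the Rankine reading is 1.8·x + 491.67.
(1.8·x + 491.67) - x = 742.3  ⇒  (0.8)·x = 250.63  ⇒  x = 313.2875°C.
In Fahrenheit: 313.2875 × 1.8 + 32 = 595.9°F.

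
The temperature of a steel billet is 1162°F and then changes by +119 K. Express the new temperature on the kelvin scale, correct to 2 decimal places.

Initial temperature in Celsius: (1162 - 32) × 5/9 = 627.7778°C.
The 119 K change is an interval; Kelvin and Celsius degrees are the same size, so ΔC = +119°C.
Final Celsius temperature: 627.7778 + 119.0000 = 746.7778°C.
In kelvin: 746.7778 + 273.15 = 1019.93 K.

1019.93 K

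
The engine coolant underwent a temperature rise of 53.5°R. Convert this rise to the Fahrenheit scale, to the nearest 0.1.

53.5°F

Rankine and Fahrenheit degrees are the same size, so the interval is unchanged: 53.5.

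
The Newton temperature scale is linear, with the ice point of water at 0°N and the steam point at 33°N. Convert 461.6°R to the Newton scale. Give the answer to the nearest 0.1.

First in Celsius: (461.6 - 491.67) × 5/9 = -16.7056°C.
Linearly onto the Newton scale: 0 + (-16.7056 / 100) × (33 - 0) = -5.5°N.

-5.5°N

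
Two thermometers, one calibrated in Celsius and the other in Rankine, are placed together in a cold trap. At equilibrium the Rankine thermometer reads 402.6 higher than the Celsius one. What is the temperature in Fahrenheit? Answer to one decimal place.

-168.4°F

Let x be the Celsius reading; then the Rankine reading is 1.8·x + 491.67.
(1.8·x + 491.67) - x = 402.6  ⇒  (0.8)·x = -89.07  ⇒  x = -111.3375°C.
In Fahrenheit: -111.3375 × 1.8 + 32 = -168.4°F.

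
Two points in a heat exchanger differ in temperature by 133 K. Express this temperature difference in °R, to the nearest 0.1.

239.4°R

Only the scale ratio 1.8 matters for a change in temperature.
133 × 1.8 = 239.4.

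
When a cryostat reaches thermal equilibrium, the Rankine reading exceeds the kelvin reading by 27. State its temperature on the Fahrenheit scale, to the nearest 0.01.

-398.92°F

Let x be the kelvin reading; then the Rankine reading is 1.8·x.
(1.8·x) - x = 27  ⇒  (0.8)·x = 27  ⇒  x = 33.7500 K.
In Celsius: 33.75 - 273.15 = -239.4000°C.
In Fahrenheit: -239.4000 × 1.8 + 32 = -398.92°F.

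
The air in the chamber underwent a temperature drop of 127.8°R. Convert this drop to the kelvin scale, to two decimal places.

71.00 K

An interval of 1°R corresponds to 5/9 K.
127.8 × 5/9 = 71.00.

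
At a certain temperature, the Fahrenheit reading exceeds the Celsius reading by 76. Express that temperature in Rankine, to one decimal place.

590.7°R

Let x be the Fahrenheit reading; then the Celsius reading is 5/9·x - 17.7778.
(5/9·x - 17.7778) - x = -76  ⇒  (-4/9)·x = -58.2222  ⇒  x = 131.0000°F.
In Celsius: (131 - 32) × 5/9 = 55.0000°C.
In Rankine: 55.0000 × 1.8 + 491.67 = 590.7°R.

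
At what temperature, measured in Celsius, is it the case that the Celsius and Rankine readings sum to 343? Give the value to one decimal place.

Let C be the Celsius reading. The Rankine reading is R = 1.8·C + 491.67.
Require C + R = 343: (2.8)·C + 491.67 = 343.
C = (343 - 491.67) / (2.8) = -53.1.

-53.1°C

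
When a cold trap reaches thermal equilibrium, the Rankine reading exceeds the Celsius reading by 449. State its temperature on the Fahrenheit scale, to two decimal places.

Let x be the Celsius reading; then the Rankine reading is 1.8·x + 491.67.
(1.8·x + 491.67) - x = 449  ⇒  (0.8)·x = -42.67  ⇒  x = -53.3375°C.
In Fahrenheit: -53.3375 × 1.8 + 32 = -64.01°F.

-64.01°F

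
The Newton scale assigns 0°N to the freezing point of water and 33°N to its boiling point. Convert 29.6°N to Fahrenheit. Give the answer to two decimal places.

Linear interpolation between the fixed points: C = (29.6 - 0) × 100 / (33 - 0) = 89.6970°C.
Then 89.6970 × 1.8 + 32 = 193.45°F.

193.45°F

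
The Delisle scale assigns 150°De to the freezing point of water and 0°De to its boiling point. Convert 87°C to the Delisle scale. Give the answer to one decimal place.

19.5°De

Linearly onto the Delisle scale: 150 + (87.0000 / 100) × (0 - 150) = 19.5°De.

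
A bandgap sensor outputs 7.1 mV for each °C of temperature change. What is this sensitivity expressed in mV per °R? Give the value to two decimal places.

Since only a temperature interval is involved, the additive offset between the scales drops out.
A change of 1°R is a change of 5/9°C, so per °R the value is 7.1 × 5/9 = 3.94.

3.94 mV per °R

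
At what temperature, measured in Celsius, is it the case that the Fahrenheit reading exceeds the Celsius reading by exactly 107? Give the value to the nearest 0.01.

Let C be the Celsius reading. The Fahrenheit reading is F = 1.8·C + 32.
Require F - C = 107: (0.8)·C + 32 = 107.
C = (107 - 32) / (0.8) = 93.75.

93.75°C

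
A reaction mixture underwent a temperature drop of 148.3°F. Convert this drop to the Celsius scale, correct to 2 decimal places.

An interval of 1°F corresponds to 5/9°C.
148.3 × 5/9 = 82.39.

82.39°C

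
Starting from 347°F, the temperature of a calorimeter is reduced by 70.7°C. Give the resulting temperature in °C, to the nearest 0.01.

Initial temperature in Celsius: (347 - 32) × 5/9 = 175.0000°C.
Final Celsius temperature: 175.0000 - 70.7000 = 104.3000°C.

104.30°C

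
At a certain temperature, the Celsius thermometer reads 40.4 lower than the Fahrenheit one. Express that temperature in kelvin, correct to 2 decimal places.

Let x be the Fahrenheit reading; then the Celsius reading is 5/9·x - 17.7778.
(5/9·x - 17.7778) - x = -40.4  ⇒  (-4/9)·x = -22.6222  ⇒  x = 50.9000°F.
In Celsius: (50.9 - 32) × 5/9 = 10.5000°C.
In kelvin: 10.5000 + 273.15 = 283.65 K.

283.65 K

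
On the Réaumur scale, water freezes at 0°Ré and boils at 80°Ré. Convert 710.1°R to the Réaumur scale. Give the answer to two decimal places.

First in Celsius: (710.1 - 491.67) × 5/9 = 121.3500°C.
Linearly onto the Réaumur scale: 0 + (121.3500 / 100) × (80 - 0) = 97.08°Ré.

97.08°Ré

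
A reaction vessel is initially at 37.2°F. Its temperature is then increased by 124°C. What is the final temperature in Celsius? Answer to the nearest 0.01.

Initial temperature in Celsius: (37.2 - 32) × 5/9 = 2.8889°C.
Final Celsius temperature: 2.8889 + 124.0000 = 126.8889°C.

126.89°C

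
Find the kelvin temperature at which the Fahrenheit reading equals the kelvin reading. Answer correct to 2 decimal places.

Let K be the kelvin reading. The Fahrenheit reading is F = 1.8·K - 459.67.
Set F = K: 1.8·K - 459.67 = K.
(0.8)·K = 459.67  ⇒  K = 574.59.

574.59 K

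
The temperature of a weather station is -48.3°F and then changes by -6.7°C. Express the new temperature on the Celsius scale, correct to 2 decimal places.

-51.31°C

Initial temperature in Celsius: (-48.3 - 32) × 5/9 = -44.6111°C.
Final Celsius temperature: -44.6111 - 6.7000 = -51.3111°C.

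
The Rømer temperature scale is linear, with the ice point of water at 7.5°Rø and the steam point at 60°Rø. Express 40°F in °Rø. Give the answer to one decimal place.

First in Celsius: (40 - 32) × 5/9 = 4.4444°C.
Linearly onto the Rømer scale: 7.5 + (4.4444 / 100) × (60 - 7.5) = 9.8°Rø.

9.8°Rø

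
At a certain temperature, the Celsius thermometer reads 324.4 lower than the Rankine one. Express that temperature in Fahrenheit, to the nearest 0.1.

-344.4°F

Let x be the Rankine reading; then the Celsius reading is 5/9·x - 273.15.
(5/9·x - 273.15) - x = -324.4  ⇒  (-4/9)·x = -51.25  ⇒  x = 115.3125°R.
In Celsius: (115.3125 - 491.67) × 5/9 = -209.0875°C.
In Fahrenheit: -209.0875 × 1.8 + 32 = -344.4°F.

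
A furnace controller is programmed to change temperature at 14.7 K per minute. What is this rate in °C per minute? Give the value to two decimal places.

14.70 °C/minute

Since only a temperature interval is involved, the additive offset between the scales drops out.
A change of 1 K is a change of 1°C, so 14.7 × 1 = 14.70.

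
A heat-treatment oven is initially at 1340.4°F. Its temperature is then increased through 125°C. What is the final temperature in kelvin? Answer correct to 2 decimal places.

1125.04 K

Initial temperature in Celsius: (1340.4 - 32) × 5/9 = 726.8889°C.
Final Celsius temperature: 726.8889 + 125.0000 = 851.8889°C.
In kelvin: 851.8889 + 273.15 = 1125.04 K.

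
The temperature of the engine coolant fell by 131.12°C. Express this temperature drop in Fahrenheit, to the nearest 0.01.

For a temperature interval the offset drops out; only the factor 1.8 applies.
131.12 × 1.8 = 236.02.

236.02°F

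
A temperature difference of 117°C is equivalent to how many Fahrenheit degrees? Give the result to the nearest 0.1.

For a temperature interval the offset drops out; only the factor 1.8 applies.
117 × 1.8 = 210.6.

210.6°F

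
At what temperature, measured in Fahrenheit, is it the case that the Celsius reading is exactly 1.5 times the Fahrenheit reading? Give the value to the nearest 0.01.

-18.82°F

Let F be the Fahrenheit reading. The Celsius reading is C = 5/9·F - 17.7778.
Require C = 1.5·F: 5/9·F - 17.7778 = 1.5·F.
(-17/18)·F = 17.7778  ⇒  F = -18.82.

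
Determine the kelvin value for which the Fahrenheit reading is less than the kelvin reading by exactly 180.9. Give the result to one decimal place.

Let K be the kelvin reading. The Fahrenheit reading is F = 1.8·K - 459.67.
Require F - K = -180.9: (0.8)·K - 459.67 = -180.9.
K = (-180.9 + 459.67) / (0.8) = 348.5.

348.5 K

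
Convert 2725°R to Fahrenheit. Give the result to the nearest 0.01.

2265.33°F

In Celsius: (2725 - 491.67) × 5/9 = 1240.7389°C.
In Fahrenheit: 1240.7389 × 1.8 + 32 = 2265.33°F.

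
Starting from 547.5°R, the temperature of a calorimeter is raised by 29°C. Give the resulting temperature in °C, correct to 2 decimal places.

60.02°C

Initial temperature in Celsius: (547.5 - 491.67) × 5/9 = 31.0167°C.
Final Celsius temperature: 31.0167 + 29.0000 = 60.0167°C.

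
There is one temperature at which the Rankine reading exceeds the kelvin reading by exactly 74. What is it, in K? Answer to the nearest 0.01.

92.50 K

Let K be the kelvin reading. The Rankine reading is R = 1.8·K.
Require R - K = 74: (0.8)·K = 74.
K = (74) / (0.8) = 92.50.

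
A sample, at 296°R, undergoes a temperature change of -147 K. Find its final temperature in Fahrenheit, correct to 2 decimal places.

Initial temperature in Celsius: (296 - 491.67) × 5/9 = -108.7056°C.
The 147 K change is an interval; Kelvin and Celsius degrees are the same size, so ΔC = -147°C.
Final Celsius temperature: -108.7056 - 147.0000 = -255.7056°C.
In Fahrenheit: -255.7056 × 1.8 + 32 = -428.27°F.

-428.27°F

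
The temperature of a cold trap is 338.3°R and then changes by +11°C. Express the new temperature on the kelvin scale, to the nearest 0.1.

198.9 K

Initial temperature in Celsius: (338.3 - 491.67) × 5/9 = -85.2056°C.
Final Celsius temperature: -85.2056 + 11.0000 = -74.2056°C.
In kelvin: -74.2056 + 273.15 = 198.9 K.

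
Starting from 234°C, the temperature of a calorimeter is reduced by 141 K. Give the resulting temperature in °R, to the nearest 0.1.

659.1°R

The 141 K change is an interval; Kelvin and Celsius degrees are the same size, so ΔC = -141°C.
Final Celsius temperature: 234.0000 - 141.0000 = 93.0000°C.
In Rankine: 93.0000 × 1.8 + 491.67 = 659.1°R.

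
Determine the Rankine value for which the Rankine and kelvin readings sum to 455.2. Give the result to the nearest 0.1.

Let R be the Rankine reading. The kelvin reading is K = 5/9·R.
Require R + K = 455.2: (14/9)·R = 455.2.
R = (455.2) / (14/9) = 292.6.

292.6°R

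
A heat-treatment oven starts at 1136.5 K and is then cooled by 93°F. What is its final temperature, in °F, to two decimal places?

Initial temperature in Celsius: 1136.5 - 273.15 = 863.3500°C.
The 93°F change is an interval, so only the factor 5/9 applies: -93 × 5/9 = -51.6667°C.
Final Celsius temperature: 863.3500 - 51.6667 = 811.6833°C.
In Fahrenheit: 811.6833 × 1.8 + 32 = 1493.03°F.

1493.03°F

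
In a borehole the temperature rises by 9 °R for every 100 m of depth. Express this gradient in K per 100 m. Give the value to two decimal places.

Since only a temperature interval is involved, the additive offset between the scales drops out.
A change of 1°R is a change of 5/9 K, so 9 × 5/9 = 5.00.

5.00 K/100 m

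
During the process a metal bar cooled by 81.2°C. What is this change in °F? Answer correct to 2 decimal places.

An interval of 1°C corresponds to 1.8°F.
81.2 × 1.8 = 146.16.

146.16°F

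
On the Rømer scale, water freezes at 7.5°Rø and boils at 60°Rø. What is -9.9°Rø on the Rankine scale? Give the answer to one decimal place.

432.0°R

Linear interpolation between the fixed points: C = (-9.9 - 7.5) × 100 / (60 - 7.5) = -33.1429°C.
Then -33.1429 × 1.8 + 491.67 = 432.0°R.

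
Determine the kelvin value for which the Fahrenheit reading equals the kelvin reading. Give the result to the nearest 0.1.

Let K be the kelvin reading. The Fahrenheit reading is F = 1.8·K - 459.67.
Set F = K: 1.8·K - 459.67 = K.
(0.8)·K = 459.67  ⇒  K = 574.6.

574.6 K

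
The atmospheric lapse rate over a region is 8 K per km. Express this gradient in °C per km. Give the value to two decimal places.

Since only a temperature interval is involved, the additive offset between the scales drops out.
A change of 1 K is a change of 1°C, so 8 × 1 = 8.00.

8.00 °C/km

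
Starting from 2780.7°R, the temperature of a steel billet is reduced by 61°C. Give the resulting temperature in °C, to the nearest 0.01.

Initial temperature in Celsius: (2780.7 - 491.67) × 5/9 = 1271.6833°C.
Final Celsius temperature: 1271.6833 - 61.0000 = 1210.6833°C.

1210.68°C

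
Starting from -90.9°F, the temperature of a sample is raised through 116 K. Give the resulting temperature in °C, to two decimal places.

47.72°C

Initial temperature in Celsius: (-90.9 - 32) × 5/9 = -68.2778°C.
The 116 K change is an interval; Kelvin and Celsius degrees are the same size, so ΔC = +116°C.
Final Celsius temperature: -68.2778 + 116.0000 = 47.7222°C.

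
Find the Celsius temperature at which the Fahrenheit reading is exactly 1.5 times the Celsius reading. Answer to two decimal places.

-106.67°C

Let C be the Celsius reading. The Fahrenheit reading is F = 1.8·C + 32.
Require F = 1.5·C: 1.8·C + 32 = 1.5·C.
(0.3)·C = -32  ⇒  C = -106.67.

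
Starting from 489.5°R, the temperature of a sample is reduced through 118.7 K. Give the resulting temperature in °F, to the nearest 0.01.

Initial temperature in Celsius: (489.5 - 491.67) × 5/9 = -1.2056°C.
The 118.7 K change is an interval; Kelvin and Celsius degrees are the same size, so ΔC = -118.7°C.
Final Celsius temperature: -1.2056 - 118.7000 = -119.9056°C.
In Fahrenheit: -119.9056 × 1.8 + 32 = -183.83°F.

-183.83°F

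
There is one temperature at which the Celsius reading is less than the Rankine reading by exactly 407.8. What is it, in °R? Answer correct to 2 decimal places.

Let R be the Rankine reading. The Celsius reading is C = 5/9·R - 273.15.
Require C - R = -407.8: (-4/9)·R - 273.15 = -407.8.
R = (-407.8 + 273.15) / (-4/9) = 302.96.

302.96°R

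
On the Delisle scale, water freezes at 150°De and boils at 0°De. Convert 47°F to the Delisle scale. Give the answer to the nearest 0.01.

137.50°De

First in Celsius: (47 - 32) × 5/9 = 8.3333°C.
Linearly onto the Delisle scale: 150 + (8.3333 / 100) × (0 - 150) = 137.50°De.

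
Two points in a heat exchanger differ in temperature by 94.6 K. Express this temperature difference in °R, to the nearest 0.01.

Only the scale ratio 1.8 matters for a change in temperature.
94.6 × 1.8 = 170.28.

170.28°R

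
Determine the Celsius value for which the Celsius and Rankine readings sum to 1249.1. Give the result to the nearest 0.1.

Let C be the Celsius reading. The Rankine reading is R = 1.8·C + 491.67.
Require C + R = 1249.1: (2.8)·C + 491.67 = 1249.1.
C = (1249.1 - 491.67) / (2.8) = 270.5.

270.5°C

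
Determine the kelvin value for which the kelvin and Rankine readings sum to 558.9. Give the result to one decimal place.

Let K be the kelvin reading. The Rankine reading is R = 1.8·K.
Require K + R = 558.9: (2.8)·K = 558.9.
K = (558.9) / (2.8) = 199.6.

199.6 K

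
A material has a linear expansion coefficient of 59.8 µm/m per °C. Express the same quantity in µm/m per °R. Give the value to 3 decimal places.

The quantity depends on a temperature interval, so only the ratio of degree sizes applies; the offset between the scales is irrelevant.
A change of 1°R is a change of 5/9°C, so per °R the value is 59.8 × 5/9 = 33.222.

33.222 µm/m per °R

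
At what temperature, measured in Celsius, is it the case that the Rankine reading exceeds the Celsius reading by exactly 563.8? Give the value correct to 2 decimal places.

90.16°C

Let C be the Celsius reading. The Rankine reading is R = 1.8·C + 491.67.
Require R - C = 563.8: (0.8)·C + 491.67 = 563.8.
C = (563.8 - 491.67) / (0.8) = 90.16.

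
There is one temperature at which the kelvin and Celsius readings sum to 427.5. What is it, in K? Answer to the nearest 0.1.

Let K be the kelvin reading. The Celsius reading is C = 1·K - 273.15.
Require K + C = 427.5: (2)·K - 273.15 = 427.5.
K = (427.5 + 273.15) / (2) = 350.3.

350.3 K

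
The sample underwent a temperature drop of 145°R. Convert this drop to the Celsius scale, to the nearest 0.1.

80.6°C

An interval of 1°R corresponds to 5/9°C.
145 × 5/9 = 80.6.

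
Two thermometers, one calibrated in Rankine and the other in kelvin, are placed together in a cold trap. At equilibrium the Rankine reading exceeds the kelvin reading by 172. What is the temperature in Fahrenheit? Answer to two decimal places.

-72.67°F

Let x be the Rankine reading; then the kelvin reading is 5/9·x.
(5/9·x) - x = -172  ⇒  (-4/9)·x = -172  ⇒  x = 387.0000°R.
In Celsius: (387 - 491.67) × 5/9 = -58.1500°C.
In Fahrenheit: -58.1500 × 1.8 + 32 = -72.67°F.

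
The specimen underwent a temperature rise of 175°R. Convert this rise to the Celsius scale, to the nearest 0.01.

Only the scale ratio 5/9 matters for a change in temperature.
175 × 5/9 = 97.22.

97.22°C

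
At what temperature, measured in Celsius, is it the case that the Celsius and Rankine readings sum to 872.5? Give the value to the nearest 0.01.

Let C be the Celsius reading. The Rankine reading is R = 1.8·C + 491.67.
Require C + R = 872.5: (2.8)·C + 491.67 = 872.5.
C = (872.5 - 491.67) / (2.8) = 136.01.

136.01°C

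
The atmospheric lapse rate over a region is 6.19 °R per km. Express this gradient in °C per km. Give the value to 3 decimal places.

3.439 °C/km

The quantity depends on a temperature interval, so only the ratio of degree sizes applies; the offset between the scales is irrelevant.
A change of 1°R is a change of 5/9°C, so 6.19 × 5/9 = 3.439.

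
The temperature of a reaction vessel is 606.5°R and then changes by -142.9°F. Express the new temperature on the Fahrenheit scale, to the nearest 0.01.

3.93°F

Initial temperature in Celsius: (606.5 - 491.67) × 5/9 = 63.7944°C.
The 142.9°F change is an interval, so only the factor 5/9 applies: -142.9 × 5/9 = -79.3889°C.
Final Celsius temperature: 63.7944 - 79.3889 = -15.5944°C.
In Fahrenheit: -15.5944 × 1.8 + 32 = 3.93°F.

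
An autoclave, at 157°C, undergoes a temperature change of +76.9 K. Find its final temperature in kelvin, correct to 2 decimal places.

507.05 K

The 76.9 K change is an interval; Kelvin and Celsius degrees are the same size, so ΔC = +76.9°C.
Final Celsius temperature: 157.0000 + 76.9000 = 233.9000°C.
In kelvin: 233.9000 + 273.15 = 507.05 K.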